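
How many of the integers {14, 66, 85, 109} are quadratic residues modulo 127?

0

(14/127) = -1 → non-residue.
(66/127) = -1 → non-residue.
(85/127) = -1 → non-residue.
(109/127) = -1 → non-residue.
Total quadratic residues among the 4: 0.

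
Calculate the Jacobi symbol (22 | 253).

Pull out 2: since 253 ≡ 5 (mod 8), (2/253) = -1.
Reciprocity: 11 ≡ 3 and 253 ≡ 1 (mod 4), so (11/253) = +(253/11).
Reduce top mod 11: now compute (0/11).
Top reduces to 0: gcd > 1, so the symbol is 0.

0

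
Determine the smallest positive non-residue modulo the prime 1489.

7

(2/1489) = +1, so 2 is a residue.
(3/1489) = +1, so 3 is a residue.
(4/1489) = +1, so 4 is a residue.
(5/1489) = +1, so 5 is a residue.
(6/1489) = +1, so 6 is a residue.
(7/1489) = −1, so 7 is the smallest positive non-residue mod 1489.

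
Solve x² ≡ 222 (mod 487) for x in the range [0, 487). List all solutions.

173, 314

Since 487 ≡ 3 (mod 4), a square root of 222 is 222^((487+1)/4) = 222^122 mod 487.
Repeated squaring: 222^2≡97, 222^4≡156, 222^8≡473, 222^16≡196, 222^32≡430, 222^64≡327 (mod 487).
222^122 = 222^(64+32+16+8+2) ≡ 314 (mod 487).
Check: 314² = 98596 ≡ 222 (mod 487). The two roots are 173 and 314.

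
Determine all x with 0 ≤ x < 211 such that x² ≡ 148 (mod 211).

88, 123

Since 211 ≡ 3 (mod 4), a square root of 148 is 148^((211+1)/4) = 148^53 mod 211.
Repeated squaring: 148^2≡171, 148^4≡123, 148^8≡148, 148^16≡171, 148^32≡123 (mod 211).
148^53 = 148^(32+16+4+1) ≡ 123 (mod 211).
Check: 123² = 15129 ≡ 148 (mod 211). The two roots are 88 and 123.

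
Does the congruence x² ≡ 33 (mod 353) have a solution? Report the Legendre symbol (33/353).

-1

Euler's criterion: (33/353) ≡ 33^176 (mod 353).
33^2 ≡ 30 (mod 353)
33^4 ≡ 194 (mod 353)
33^8 ≡ 218 (mod 353)
33^16 ≡ 222 (mod 353)
33^32 ≡ 217 (mod 353)
33^64 ≡ 140 (mod 353)
33^128 ≡ 185 (mod 353)
33^176 = 33^(128+32+16) ≡ 352 (mod 353).
Result is 352 ≡ −1, so (33/353) = −1.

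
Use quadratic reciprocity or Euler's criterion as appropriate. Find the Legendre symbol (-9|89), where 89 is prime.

First reduce: -9 ≡ 80 (mod 89).
Pull out 2^4: since 89 ≡ 1 (mod 8), (2/89) = +1, so (2/89)^4 = +1.
Reciprocity: 5 ≡ 1 and 89 ≡ 1 (mod 4), so (5/89) = +(89/5).
Reduce top mod 5: now compute (4/5).
Pull out 2^2: since 5 ≡ 5 (mod 8), (2/5) = -1, so (2/5)^2 = +1.
Reached (1/5) = 1. Collecting the sign flips along the way, the symbol is +1.

1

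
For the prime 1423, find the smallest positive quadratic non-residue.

(2/1423) = +1, so 2 is a residue.
(3/1423) = −1, so 3 is the smallest positive non-residue mod 1423.

3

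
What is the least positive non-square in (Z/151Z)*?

3

(2/151) = +1, so 2 is a residue.
(3/151) = −1, so 3 is the smallest positive non-residue mod 151.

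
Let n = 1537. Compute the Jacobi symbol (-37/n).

-1

First reduce: -37 ≡ 1500 (mod 1537).
Pull out 2^2: since 1537 ≡ 1 (mod 8), (2/1537) = +1, so (2/1537)^2 = +1.
Reciprocity: 375 ≡ 3 and 1537 ≡ 1 (mod 4), so (375/1537) = +(1537/375).
Reduce top mod 375: now compute (37/375).
Reciprocity: 37 ≡ 1 and 375 ≡ 3 (mod 4), so (37/375) = +(375/37).
Reduce top mod 37: now compute (5/37).
Reciprocity: 5 ≡ 1 and 37 ≡ 1 (mod 4), so (5/37) = +(37/5).
Reduce top mod 5: now compute (2/5).
Pull out 2: since 5 ≡ 5 (mod 8), (2/5) = -1.
Reached (1/5) = 1. Collecting the sign flips along the way, the symbol is -1.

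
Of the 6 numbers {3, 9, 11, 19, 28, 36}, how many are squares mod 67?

3

(3/67) = -1 → non-residue.
(9/67) = +1 → QR.
(11/67) = -1 → non-residue.
(19/67) = +1 → QR.
(28/67) = -1 → non-residue.
(36/67) = +1 → QR.
Total quadratic residues among the 6: 3.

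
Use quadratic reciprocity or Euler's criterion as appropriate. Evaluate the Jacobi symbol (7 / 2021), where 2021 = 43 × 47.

Reciprocity: 7 ≡ 3 and 2021 ≡ 1 (mod 4), so (7/2021) = +(2021/7).
Reduce top mod 7: now compute (5/7).
Reciprocity: 5 ≡ 1 and 7 ≡ 3 (mod 4), so (5/7) = +(7/5).
Reduce top mod 5: now compute (2/5).
Pull out 2: since 5 ≡ 5 (mod 8), (2/5) = -1.
Reached (1/5) = 1. Collecting the sign flips along the way, the symbol is -1.

-1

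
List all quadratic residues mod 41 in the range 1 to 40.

1 2 4 5 8 9 10 16 18 20 21 23 25 31 32 33 36 37 39 40

Square k = 1,…,20 (k and 41−k give the same square):
1²=1, 2²=4, 3²=9, 4²=16, 5²=25, 6²=36, 7²≡8, 8²≡23, 9²≡40, 10²≡18, 11²≡39, 12²≡21, 13²≡5, 14²≡32, 15²≡20, 16²≡10, 17²≡2, 18²≡37, 19²≡33, 20²≡31 (mod 41).
So the quadratic residues mod 41 are {1, 2, 4, 5, 8, 9, 10, 16, 18, 20, 21, 23, 25, 31, 32, 33, 36, 37, 39, 40}.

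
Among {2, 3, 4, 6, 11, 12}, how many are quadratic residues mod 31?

(2/31) = +1 → QR.
(3/31) = -1 → non-residue.
(4/31) = +1 → QR.
(6/31) = -1 → non-residue.
(11/31) = -1 → non-residue.
(12/31) = -1 → non-residue.
Total quadratic residues among the 6: 2.

2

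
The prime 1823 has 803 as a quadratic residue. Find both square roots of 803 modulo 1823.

482, 1341

Since 1823 ≡ 3 (mod 4), a square root of 803 is 803^((1823+1)/4) = 803^456 mod 1823.
Repeated squaring: 803^2≡1290, 803^4≡1524, 803^8≡74, 803^16≡7, 803^32≡49, 803^64≡578, 803^128≡475, 803^256≡1396 (mod 1823).
803^456 = 803^(256+128+64+8) ≡ 1341 (mod 1823).
Check: 1341² = 1798281 ≡ 803 (mod 1823). The two roots are 482 and 1341.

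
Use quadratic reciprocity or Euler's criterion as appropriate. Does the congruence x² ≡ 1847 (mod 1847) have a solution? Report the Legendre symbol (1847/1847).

0

First reduce: 1847 ≡ 0 (mod 1847).
Top reduces to 0: gcd > 1, so the symbol is 0.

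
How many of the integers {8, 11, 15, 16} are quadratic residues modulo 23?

(8/23) = +1 → QR.
(11/23) = -1 → non-residue.
(15/23) = -1 → non-residue.
(16/23) = +1 → QR.
Total quadratic residues among the 4: 2.

2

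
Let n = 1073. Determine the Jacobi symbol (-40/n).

-1

First reduce: -40 ≡ 1033 (mod 1073).
Reciprocity: 1033 ≡ 1 and 1073 ≡ 1 (mod 4), so (1033/1073) = +(1073/1033).
Reduce top mod 1033: now compute (40/1033).
Pull out 2^3: since 1033 ≡ 1 (mod 8), (2/1033) = +1, so (2/1033)^3 = +1.
Reciprocity: 5 ≡ 1 and 1033 ≡ 1 (mod 4), so (5/1033) = +(1033/5).
Reduce top mod 5: now compute (3/5).
Reciprocity: 3 ≡ 3 and 5 ≡ 1 (mod 4), so (3/5) = +(5/3).
Reduce top mod 3: now compute (2/3).
Pull out 2: since 3 ≡ 3 (mod 8), (2/3) = -1.
Reached (1/3) = 1. Collecting the sign flips along the way, the symbol is -1.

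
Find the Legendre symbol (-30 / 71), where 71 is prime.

First reduce: -30 ≡ 41 (mod 71).
Reciprocity: 41 ≡ 1 and 71 ≡ 3 (mod 4), so (41/71) = +(71/41).
Reduce top mod 41: now compute (30/41).
Pull out 2: since 41 ≡ 1 (mod 8), (2/41) = +1.
Reciprocity: 15 ≡ 3 and 41 ≡ 1 (mod 4), so (15/41) = +(41/15).
Reduce top mod 15: now compute (11/15).
Reciprocity: 11 ≡ 3 and 15 ≡ 3 (mod 4), so (11/15) = −(15/11).
Reduce top mod 11: now compute (4/11).
Pull out 2^2: since 11 ≡ 3 (mod 8), (2/11) = -1, so (2/11)^2 = +1.
Reached (1/11) = 1. Collecting the sign flips along the way, the symbol is -1.

-1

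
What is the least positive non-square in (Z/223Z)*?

(2/223) = +1, so 2 is a residue.
(3/223) = −1, so 3 is the smallest positive non-residue mod 223.

3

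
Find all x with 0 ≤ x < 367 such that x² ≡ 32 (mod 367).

51, 316

Since 367 ≡ 3 (mod 4), a square root of 32 is 32^((367+1)/4) = 32^92 mod 367.
Repeated squaring: 32^2≡290, 32^4≡57, 32^8≡313, 32^16≡347, 32^32≡33, 32^64≡355 (mod 367).
32^92 = 32^(64+16+8+4) ≡ 51 (mod 367).
Check: 51² = 2601 ≡ 32 (mod 367). The two roots are 51 and 316.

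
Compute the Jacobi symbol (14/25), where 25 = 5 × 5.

1

Pull out 2: since 25 ≡ 1 (mod 8), (2/25) = +1.
Reciprocity: 7 ≡ 3 and 25 ≡ 1 (mod 4), so (7/25) = +(25/7).
Reduce top mod 7: now compute (4/7).
Pull out 2^2: since 7 ≡ 7 (mod 8), (2/7) = +1, so (2/7)^2 = +1.
Reached (1/7) = 1. Collecting the sign flips along the way, the symbol is +1.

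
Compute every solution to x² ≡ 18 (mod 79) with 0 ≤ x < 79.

27, 52

Since 79 ≡ 3 (mod 4), a square root of 18 is 18^((79+1)/4) = 18^20 mod 79.
Repeated squaring: 18^2≡8, 18^4≡64, 18^8≡67, 18^16≡65 (mod 79).
18^20 = 18^(16+4) ≡ 52 (mod 79).
Check: 52² = 2704 ≡ 18 (mod 79). The two roots are 27 and 52.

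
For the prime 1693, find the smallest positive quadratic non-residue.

2

(2/1693) = −1, so 2 is the smallest positive non-residue mod 1693.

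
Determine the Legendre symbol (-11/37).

1

Euler's criterion: (-11/37) ≡ 26^18 (mod 37).
26^2 ≡ 10 (mod 37)
26^4 ≡ 26 (mod 37)
26^8 ≡ 10 (mod 37)
26^16 ≡ 26 (mod 37)
26^18 = 26^(16+2) ≡ 1 (mod 37).
Result is 1, so (-11/37) = 1.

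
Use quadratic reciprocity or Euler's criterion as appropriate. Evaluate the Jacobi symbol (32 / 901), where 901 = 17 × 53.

-1

Pull out 2^5: since 901 ≡ 5 (mod 8), (2/901) = -1, so (2/901)^5 = -1.
Reached (1/901) = 1. Collecting the sign flips along the way, the symbol is -1.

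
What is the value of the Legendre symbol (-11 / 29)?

-1

First reduce: -11 ≡ 18 (mod 29).
Pull out 2: since 29 ≡ 5 (mod 8), (2/29) = -1.
Reciprocity: 9 ≡ 1 and 29 ≡ 1 (mod 4), so (9/29) = +(29/9).
Reduce top mod 9: now compute (2/9).
Pull out 2: since 9 ≡ 1 (mod 8), (2/9) = +1.
Reached (1/9) = 1. Collecting the sign flips along the way, the symbol is -1.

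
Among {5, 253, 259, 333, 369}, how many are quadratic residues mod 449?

3

(5/449) = +1 → QR.
(253/449) = +1 → QR.
(259/449) = -1 → non-residue.
(333/449) = -1 → non-residue.
(369/449) = +1 → QR.
Total quadratic residues among the 5: 3.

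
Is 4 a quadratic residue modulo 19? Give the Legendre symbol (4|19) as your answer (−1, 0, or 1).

Pull out 2^2: since 19 ≡ 3 (mod 8), (2/19) = -1, so (2/19)^2 = +1.
Reached (1/19) = 1. Collecting the sign flips along the way, the symbol is +1.

1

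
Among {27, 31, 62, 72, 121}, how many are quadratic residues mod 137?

(27/137) = -1 → non-residue.
(31/137) = -1 → non-residue.
(62/137) = -1 → non-residue.
(72/137) = +1 → QR.
(121/137) = +1 → QR.
Total quadratic residues among the 5: 2.

2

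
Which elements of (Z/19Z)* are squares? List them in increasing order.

1 4 5 6 7 9 11 16 17

Square k = 1,…,9 (k and 19−k give the same square):
1²=1, 2²=4, 3²=9, 4²=16, 5²≡6, 6²≡17, 7²≡11, 8²≡7, 9²≡5 (mod 19).
So the quadratic residues mod 19 are {1, 4, 5, 6, 7, 9, 11, 16, 17}.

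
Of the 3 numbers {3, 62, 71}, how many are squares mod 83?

(3/83) = +1 → QR.
(62/83) = -1 → non-residue.
(71/83) = -1 → non-residue.
Total quadratic residues among the 3: 1.

1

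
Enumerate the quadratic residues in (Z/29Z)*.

Square k = 1,…,14 (k and 29−k give the same square):
1²=1, 2²=4, 3²=9, 4²=16, 5²=25, 6²≡7, 7²≡20, 8²≡6, 9²≡23, 10²≡13, 11²≡5, 12²≡28, 13²≡24, 14²≡22 (mod 29).
So the quadratic residues mod 29 are {1, 4, 5, 6, 7, 9, 13, 16, 20, 22, 23, 24, 25, 28}.

1, 4, 5, 6, 7, 9, 13, 16, 20, 22, 23, 24, 25, 28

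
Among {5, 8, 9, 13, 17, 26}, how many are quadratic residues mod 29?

(5/29) = +1 → QR.
(8/29) = -1 → non-residue.
(9/29) = +1 → QR.
(13/29) = +1 → QR.
(17/29) = -1 → non-residue.
(26/29) = -1 → non-residue.
Total quadratic residues among the 6: 3.

3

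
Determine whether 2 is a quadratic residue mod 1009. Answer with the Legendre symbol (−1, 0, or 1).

1

Euler's criterion: (2/1009) ≡ 2^504 (mod 1009).
2^2 ≡ 4 (mod 1009)
2^4 ≡ 16 (mod 1009)
2^8 ≡ 256 (mod 1009)
2^16 ≡ 960 (mod 1009)
2^32 ≡ 383 (mod 1009)
2^64 ≡ 384 (mod 1009)
2^128 ≡ 142 (mod 1009)
2^256 ≡ 993 (mod 1009)
2^504 = 2^(256+128+64+32+16+8) ≡ 1 (mod 1009).
Result is 1, so (2/1009) = 1.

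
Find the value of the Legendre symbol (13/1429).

Reciprocity: 13 ≡ 1 and 1429 ≡ 1 (mod 4), so (13/1429) = +(1429/13).
Reduce top mod 13: now compute (12/13).
Pull out 2^2: since 13 ≡ 5 (mod 8), (2/13) = -1, so (2/13)^2 = +1.
Reciprocity: 3 ≡ 3 and 13 ≡ 1 (mod 4), so (3/13) = +(13/3).
Reduce top mod 3: now compute (1/3).
Reached (1/3) = 1. Collecting the sign flips along the way, the symbol is +1.

1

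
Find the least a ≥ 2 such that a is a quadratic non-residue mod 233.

3

(2/233) = +1, so 2 is a residue.
(3/233) = −1, so 3 is the smallest positive non-residue mod 233.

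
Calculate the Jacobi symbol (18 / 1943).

Pull out 2: since 1943 ≡ 7 (mod 8), (2/1943) = +1.
Reciprocity: 9 ≡ 1 and 1943 ≡ 3 (mod 4), so (9/1943) = +(1943/9).
Reduce top mod 9: now compute (8/9).
Pull out 2^3: since 9 ≡ 1 (mod 8), (2/9) = +1, so (2/9)^3 = +1.
Reached (1/9) = 1. Collecting the sign flips along the way, the symbol is +1.

1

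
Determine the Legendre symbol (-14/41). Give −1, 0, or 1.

-1

Euler's criterion: (-14/41) ≡ 27^20 (mod 41).
27^2 ≡ 32 (mod 41)
27^4 ≡ 40 (mod 41)
27^8 ≡ 1 (mod 41)
27^16 ≡ 1 (mod 41)
27^20 = 27^(16+4) ≡ 40 (mod 41).
Result is 40 ≡ −1, so (-14/41) = −1.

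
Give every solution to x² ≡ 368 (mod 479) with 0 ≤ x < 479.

Since 479 ≡ 3 (mod 4), a square root of 368 is 368^((479+1)/4) = 368^120 mod 479.
Repeated squaring: 368^2≡346, 368^4≡445, 368^8≡198, 368^16≡405, 368^32≡207, 368^64≡218 (mod 479).
368^120 = 368^(64+32+16+8) ≡ 61 (mod 479).
Check: 61² = 3721 ≡ 368 (mod 479). The two roots are 61 and 418.

61, 418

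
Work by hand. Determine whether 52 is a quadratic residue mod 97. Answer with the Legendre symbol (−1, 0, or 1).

Pull out 2^2: since 97 ≡ 1 (mod 8), (2/97) = +1, so (2/97)^2 = +1.
Reciprocity: 13 ≡ 1 and 97 ≡ 1 (mod 4), so (13/97) = +(97/13).
Reduce top mod 13: now compute (6/13).
Pull out 2: since 13 ≡ 5 (mod 8), (2/13) = -1.
Reciprocity: 3 ≡ 3 and 13 ≡ 1 (mod 4), so (3/13) = +(13/3).
Reduce top mod 3: now compute (1/3).
Reached (1/3) = 1. Collecting the sign flips along the way, the symbol is -1.

-1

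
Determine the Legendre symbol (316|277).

1

First reduce: 316 ≡ 39 (mod 277).
Reciprocity: 39 ≡ 3 and 277 ≡ 1 (mod 4), so (39/277) = +(277/39).
Reduce top mod 39: now compute (4/39).
Pull out 2^2: since 39 ≡ 7 (mod 8), (2/39) = +1, so (2/39)^2 = +1.
Reached (1/39) = 1. Collecting the sign flips along the way, the symbol is +1.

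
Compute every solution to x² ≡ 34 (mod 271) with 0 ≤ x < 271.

24, 247

Since 271 ≡ 3 (mod 4), a square root of 34 is 34^((271+1)/4) = 34^68 mod 271.
Repeated squaring: 34^2≡72, 34^4≡35, 34^8≡141, 34^16≡98, 34^32≡119, 34^64≡69 (mod 271).
34^68 = 34^(64+4) ≡ 247 (mod 271).
Check: 247² = 61009 ≡ 34 (mod 271). The two roots are 24 and 247.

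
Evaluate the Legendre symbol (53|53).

First reduce: 53 ≡ 0 (mod 53).
Top reduces to 0: gcd > 1, so the symbol is 0.

0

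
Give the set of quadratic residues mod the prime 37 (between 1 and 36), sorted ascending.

1, 3, 4, 7, 9, 10, 11, 12, 16, 21, 25, 26, 27, 28, 30, 33, 34, 36

Square k = 1,…,18 (k and 37−k give the same square):
1²=1, 2²=4, 3²=9, 4²=16, 5²=25, 6²=36, 7²≡12, 8²≡27, 9²≡7, 10²≡26, 11²≡10, 12²≡33, 13²≡21, 14²≡11, 15²≡3, 16²≡34, 17²≡30, 18²≡28 (mod 37).
So the quadratic residues mod 37 are {1, 3, 4, 7, 9, 10, 11, 12, 16, 21, 25, 26, 27, 28, 30, 33, 34, 36}.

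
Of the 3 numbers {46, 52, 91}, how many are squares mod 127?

1

(46/127) = -1 → non-residue.
(52/127) = +1 → QR.
(91/127) = -1 → non-residue.
Total quadratic residues among the 3: 1.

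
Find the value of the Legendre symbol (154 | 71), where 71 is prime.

First reduce: 154 ≡ 12 (mod 71).
Pull out 2^2: since 71 ≡ 7 (mod 8), (2/71) = +1, so (2/71)^2 = +1.
Reciprocity: 3 ≡ 3 and 71 ≡ 3 (mod 4), so (3/71) = −(71/3).
Reduce top mod 3: now compute (2/3).
Pull out 2: since 3 ≡ 3 (mod 8), (2/3) = -1.
Reached (1/3) = 1. Collecting the sign flips along the way, the symbol is +1.

1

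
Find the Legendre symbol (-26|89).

-1

First reduce: -26 ≡ 63 (mod 89).
Reciprocity: 63 ≡ 3 and 89 ≡ 1 (mod 4), so (63/89) = +(89/63).
Reduce top mod 63: now compute (26/63).
Pull out 2: since 63 ≡ 7 (mod 8), (2/63) = +1.
Reciprocity: 13 ≡ 1 and 63 ≡ 3 (mod 4), so (13/63) = +(63/13).
Reduce top mod 13: now compute (11/13).
Reciprocity: 11 ≡ 3 and 13 ≡ 1 (mod 4), so (11/13) = +(13/11).
Reduce top mod 11: now compute (2/11).
Pull out 2: since 11 ≡ 3 (mod 8), (2/11) = -1.
Reached (1/11) = 1. Collecting the sign flips along the way, the symbol is -1.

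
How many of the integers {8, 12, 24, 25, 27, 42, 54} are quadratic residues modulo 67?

3

(8/67) = -1 → non-residue.
(12/67) = -1 → non-residue.
(24/67) = +1 → QR.
(25/67) = +1 → QR.
(27/67) = -1 → non-residue.
(42/67) = -1 → non-residue.
(54/67) = +1 → QR.
Total quadratic residues among the 7: 3.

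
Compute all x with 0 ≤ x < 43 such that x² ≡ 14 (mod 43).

Since 43 ≡ 3 (mod 4), a square root of 14 is 14^((43+1)/4) = 14^11 mod 43.
Repeated squaring: 14^2≡24, 14^4≡17, 14^8≡31 (mod 43).
14^11 = 14^(8+2+1) ≡ 10 (mod 43).
Check: 10² = 100 ≡ 14 (mod 43). The two roots are 10 and 33.

10, 33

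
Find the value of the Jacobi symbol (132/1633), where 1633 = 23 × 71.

1

Pull out 2^2: since 1633 ≡ 1 (mod 8), (2/1633) = +1, so (2/1633)^2 = +1.
Reciprocity: 33 ≡ 1 and 1633 ≡ 1 (mod 4), so (33/1633) = +(1633/33).
Reduce top mod 33: now compute (16/33).
Pull out 2^4: since 33 ≡ 1 (mod 8), (2/33) = +1, so (2/33)^4 = +1.
Reached (1/33) = 1. Collecting the sign flips along the way, the symbol is +1.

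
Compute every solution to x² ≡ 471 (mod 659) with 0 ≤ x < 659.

Since 659 ≡ 3 (mod 4), a square root of 471 is 471^((659+1)/4) = 471^165 mod 659.
Repeated squaring: 471^2≡417, 471^4≡572, 471^8≡320, 471^16≡255, 471^32≡443, 471^64≡526, 471^128≡555 (mod 659).
471^165 = 471^(128+32+4+1) ≡ 347 (mod 659).
Check: 347² = 120409 ≡ 471 (mod 659). The two roots are 312 and 347.

312, 347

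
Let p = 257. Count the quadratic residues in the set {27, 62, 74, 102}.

(27/257) = -1 → non-residue.
(62/257) = +1 → QR.
(74/257) = -1 → non-residue.
(102/257) = -1 → non-residue.
Total quadratic residues among the 4: 1.

1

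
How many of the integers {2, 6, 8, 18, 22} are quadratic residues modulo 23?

4

(2/23) = +1 → QR.
(6/23) = +1 → QR.
(8/23) = +1 → QR.
(18/23) = +1 → QR.
(22/23) = -1 → non-residue.
Total quadratic residues among the 5: 4.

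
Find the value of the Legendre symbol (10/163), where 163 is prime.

Euler's criterion: (10/163) ≡ 10^81 (mod 163).
10^2 ≡ 100 (mod 163)
10^4 ≡ 57 (mod 163)
10^8 ≡ 152 (mod 163)
10^16 ≡ 121 (mod 163)
10^32 ≡ 134 (mod 163)
10^64 ≡ 26 (mod 163)
10^81 = 10^(64+16+1) ≡ 1 (mod 163).
Result is 1, so (10/163) = 1.

1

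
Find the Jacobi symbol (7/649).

-1

Reciprocity: 7 ≡ 3 and 649 ≡ 1 (mod 4), so (7/649) = +(649/7).
Reduce top mod 7: now compute (5/7).
Reciprocity: 5 ≡ 1 and 7 ≡ 3 (mod 4), so (5/7) = +(7/5).
Reduce top mod 5: now compute (2/5).
Pull out 2: since 5 ≡ 5 (mod 8), (2/5) = -1.
Reached (1/5) = 1. Collecting the sign flips along the way, the symbol is -1.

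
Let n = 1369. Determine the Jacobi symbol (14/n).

1

Pull out 2: since 1369 ≡ 1 (mod 8), (2/1369) = +1.
Reciprocity: 7 ≡ 3 and 1369 ≡ 1 (mod 4), so (7/1369) = +(1369/7).
Reduce top mod 7: now compute (4/7).
Pull out 2^2: since 7 ≡ 7 (mod 8), (2/7) = +1, so (2/7)^2 = +1.
Reached (1/7) = 1. Collecting the sign flips along the way, the symbol is +1.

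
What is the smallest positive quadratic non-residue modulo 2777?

(2/2777) = +1, so 2 is a residue.
(3/2777) = −1, so 3 is the smallest positive non-residue mod 2777.

3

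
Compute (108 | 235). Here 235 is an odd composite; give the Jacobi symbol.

Pull out 2^2: since 235 ≡ 3 (mod 8), (2/235) = -1, so (2/235)^2 = +1.
Reciprocity: 27 ≡ 3 and 235 ≡ 3 (mod 4), so (27/235) = −(235/27).
Reduce top mod 27: now compute (19/27).
Reciprocity: 19 ≡ 3 and 27 ≡ 3 (mod 4), so (19/27) = −(27/19).
Reduce top mod 19: now compute (8/19).
Pull out 2^3: since 19 ≡ 3 (mod 8), (2/19) = -1, so (2/19)^3 = -1.
Reached (1/19) = 1. Collecting the sign flips along the way, the symbol is -1.

-1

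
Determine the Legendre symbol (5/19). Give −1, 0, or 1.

Euler's criterion: (5/19) ≡ 5^9 (mod 19).
5^2 ≡ 6 (mod 19)
5^4 ≡ 17 (mod 19)
5^8 ≡ 4 (mod 19)
5^9 = 5^(8+1) ≡ 1 (mod 19).
Result is 1, so (5/19) = 1.

1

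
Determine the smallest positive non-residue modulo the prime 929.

(2/929) = +1, so 2 is a residue.
(3/929) = −1, so 3 is the smallest positive non-residue mod 929.

3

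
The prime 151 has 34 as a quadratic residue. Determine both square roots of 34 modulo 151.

51, 100

Since 151 ≡ 3 (mod 4), a square root of 34 is 34^((151+1)/4) = 34^38 mod 151.
Repeated squaring: 34^2≡99, 34^4≡137, 34^8≡45, 34^16≡62, 34^32≡69 (mod 151).
34^38 = 34^(32+4+2) ≡ 100 (mod 151).
Check: 100² = 10000 ≡ 34 (mod 151). The two roots are 51 and 100.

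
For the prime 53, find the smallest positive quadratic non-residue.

(2/53) = −1, so 2 is the smallest positive non-residue mod 53.

2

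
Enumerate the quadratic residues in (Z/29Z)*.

Square k = 1,…,14 (k and 29−k give the same square):
1²=1, 2²=4, 3²=9, 4²=16, 5²=25, 6²≡7, 7²≡20, 8²≡6, 9²≡23, 10²≡13, 11²≡5, 12²≡28, 13²≡24, 14²≡22 (mod 29).
So the quadratic residues mod 29 are {1, 4, 5, 6, 7, 9, 13, 16, 20, 22, 23, 24, 25, 28}.

1,4,5,6,7,9,13,16,20,22,23,24,25,28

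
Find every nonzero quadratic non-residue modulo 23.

Square k = 1,…,11 (k and 23−k give the same square):
1²=1, 2²=4, 3²=9, 4²=16, 5²≡2, 6²≡13, 7²≡3, 8²≡18, 9²≡12, 10²≡8, 11²≡6 (mod 23).
The residues are {1, 2, 3, 4, 6, 8, 9, 12, 13, 16, 18}; the non-residues are the remaining 11 nonzero classes.

5, 7, 10, 11, 14, 15, 17, 19, 20, 21, 22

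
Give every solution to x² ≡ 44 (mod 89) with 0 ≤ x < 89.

89 ≡ 1 (mod 4), so we find a root by search.
Trying successive values, 20² = 400 ≡ 44 (mod 89). The other root is 89 − 20 = 69.

20, 69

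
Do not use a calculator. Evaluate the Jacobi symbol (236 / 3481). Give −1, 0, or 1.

Pull out 2^2: since 3481 ≡ 1 (mod 8), (2/3481) = +1, so (2/3481)^2 = +1.
Reciprocity: 59 ≡ 3 and 3481 ≡ 1 (mod 4), so (59/3481) = +(3481/59).
Reduce top mod 59: now compute (0/59).
Top reduces to 0: gcd > 1, so the symbol is 0.

0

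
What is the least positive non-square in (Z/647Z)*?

(2/647) = +1, so 2 is a residue.
(3/647) = +1, so 3 is a residue.
(4/647) = +1, so 4 is a residue.
(5/647) = −1, so 5 is the smallest positive non-residue mod 647.

5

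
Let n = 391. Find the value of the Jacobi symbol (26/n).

1

Pull out 2: since 391 ≡ 7 (mod 8), (2/391) = +1.
Reciprocity: 13 ≡ 1 and 391 ≡ 3 (mod 4), so (13/391) = +(391/13).
Reduce top mod 13: now compute (1/13).
Reached (1/13) = 1. Collecting the sign flips along the way, the symbol is +1.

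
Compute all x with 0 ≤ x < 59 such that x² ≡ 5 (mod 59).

Since 59 ≡ 3 (mod 4), a square root of 5 is 5^((59+1)/4) = 5^15 mod 59.
Repeated squaring: 5^2≡25, 5^4≡35, 5^8≡45 (mod 59).
5^15 = 5^(8+4+2+1) ≡ 51 (mod 59).
Check: 51² = 2601 ≡ 5 (mod 59). The two roots are 8 and 51.

8, 51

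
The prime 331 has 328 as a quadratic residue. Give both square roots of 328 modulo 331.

Since 331 ≡ 3 (mod 4), a square root of 328 is 328^((331+1)/4) = 328^83 mod 331.
Repeated squaring: 328^2≡9, 328^4≡81, 328^8≡272, 328^16≡171, 328^32≡113, 328^64≡191 (mod 331).
328^83 = 328^(64+16+2+1) ≡ 268 (mod 331).
Check: 268² = 71824 ≡ 328 (mod 331). The two roots are 63 and 268.

63, 268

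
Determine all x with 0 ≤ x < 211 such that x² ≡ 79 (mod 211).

76, 135

Since 211 ≡ 3 (mod 4), a square root of 79 is 79^((211+1)/4) = 79^53 mod 211.
Repeated squaring: 79^2≡122, 79^4≡114, 79^8≡125, 79^16≡11, 79^32≡121 (mod 211).
79^53 = 79^(32+16+4+1) ≡ 76 (mod 211).
Check: 76² = 5776 ≡ 79 (mod 211). The two roots are 76 and 135.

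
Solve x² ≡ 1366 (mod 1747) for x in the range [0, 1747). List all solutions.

Since 1747 ≡ 3 (mod 4), a square root of 1366 is 1366^((1747+1)/4) = 1366^437 mod 1747.
Repeated squaring: 1366^2≡160, 1366^4≡1142, 1366^8≡902, 1366^16≡1249, 1366^32≡1677, 1366^64≡1406, 1366^128≡979, 1366^256≡1085 (mod 1747).
1366^437 = 1366^(256+128+32+16+4+1) ≡ 1408 (mod 1747).
Check: 1408² = 1982464 ≡ 1366 (mod 1747). The two roots are 339 and 1408.

339, 1408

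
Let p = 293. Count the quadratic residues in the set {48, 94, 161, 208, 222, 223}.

3

(48/293) = -1 → non-residue.
(94/293) = +1 → QR.
(161/293) = +1 → QR.
(208/293) = -1 → non-residue.
(222/293) = +1 → QR.
(223/293) = -1 → non-residue.
Total quadratic residues among the 6: 3.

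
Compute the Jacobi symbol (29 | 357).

Reciprocity: 29 ≡ 1 and 357 ≡ 1 (mod 4), so (29/357) = +(357/29).
Reduce top mod 29: now compute (9/29).
Reciprocity: 9 ≡ 1 and 29 ≡ 1 (mod 4), so (9/29) = +(29/9).
Reduce top mod 9: now compute (2/9).
Pull out 2: since 9 ≡ 1 (mod 8), (2/9) = +1.
Reached (1/9) = 1. Collecting the sign flips along the way, the symbol is +1.

1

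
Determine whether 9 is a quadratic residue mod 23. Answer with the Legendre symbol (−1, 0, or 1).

1

Reciprocity: 9 ≡ 1 and 23 ≡ 3 (mod 4), so (9/23) = +(23/9).
Reduce top mod 9: now compute (5/9).
Reciprocity: 5 ≡ 1 and 9 ≡ 1 (mod 4), so (5/9) = +(9/5).
Reduce top mod 5: now compute (4/5).
Pull out 2^2: since 5 ≡ 5 (mod 8), (2/5) = -1, so (2/5)^2 = +1.
Reached (1/5) = 1. Collecting the sign flips along the way, the symbol is +1.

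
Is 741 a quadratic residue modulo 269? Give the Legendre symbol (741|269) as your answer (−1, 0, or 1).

1

Euler's criterion: (741/269) ≡ 203^134 (mod 269).
203^2 ≡ 52 (mod 269)
203^4 ≡ 14 (mod 269)
203^8 ≡ 196 (mod 269)
203^16 ≡ 218 (mod 269)
203^32 ≡ 180 (mod 269)
203^64 ≡ 120 (mod 269)
203^128 ≡ 143 (mod 269)
203^134 = 203^(128+4+2) ≡ 1 (mod 269).
Result is 1, so (741/269) = 1.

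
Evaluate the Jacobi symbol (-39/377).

0

First reduce: -39 ≡ 338 (mod 377).
Pull out 2: since 377 ≡ 1 (mod 8), (2/377) = +1.
Reciprocity: 169 ≡ 1 and 377 ≡ 1 (mod 4), so (169/377) = +(377/169).
Reduce top mod 169: now compute (39/169).
Reciprocity: 39 ≡ 3 and 169 ≡ 1 (mod 4), so (39/169) = +(169/39).
Reduce top mod 39: now compute (13/39).
Reciprocity: 13 ≡ 1 and 39 ≡ 3 (mod 4), so (13/39) = +(39/13).
Reduce top mod 13: now compute (0/13).
Top reduces to 0: gcd > 1, so the symbol is 0.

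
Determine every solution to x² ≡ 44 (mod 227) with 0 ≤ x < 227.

Since 227 ≡ 3 (mod 4), a square root of 44 is 44^((227+1)/4) = 44^57 mod 227.
Repeated squaring: 44^2≡120, 44^4≡99, 44^8≡40, 44^16≡11, 44^32≡121 (mod 227).
44^57 = 44^(32+16+8+1) ≡ 147 (mod 227).
Check: 147² = 21609 ≡ 44 (mod 227). The two roots are 80 and 147.

80, 147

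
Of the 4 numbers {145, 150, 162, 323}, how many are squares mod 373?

0

(145/373) = -1 → non-residue.
(150/373) = -1 → non-residue.
(162/373) = -1 → non-residue.
(323/373) = -1 → non-residue.
Total quadratic residues among the 4: 0.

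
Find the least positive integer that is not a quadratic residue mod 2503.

3

(2/2503) = +1, so 2 is a residue.
(3/2503) = −1, so 3 is the smallest positive non-residue mod 2503.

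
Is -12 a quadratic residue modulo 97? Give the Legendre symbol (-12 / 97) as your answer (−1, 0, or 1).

Euler's criterion: (-12/97) ≡ 85^48 (mod 97).
85^2 ≡ 47 (mod 97)
85^4 ≡ 75 (mod 97)
85^8 ≡ 96 (mod 97)
85^16 ≡ 1 (mod 97)
85^32 ≡ 1 (mod 97)
85^48 = 85^(32+16) ≡ 1 (mod 97).
Result is 1, so (-12/97) = 1.

1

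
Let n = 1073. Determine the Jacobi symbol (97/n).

1

Reciprocity: 97 ≡ 1 and 1073 ≡ 1 (mod 4), so (97/1073) = +(1073/97).
Reduce top mod 97: now compute (6/97).
Pull out 2: since 97 ≡ 1 (mod 8), (2/97) = +1.
Reciprocity: 3 ≡ 3 and 97 ≡ 1 (mod 4), so (3/97) = +(97/3).
Reduce top mod 3: now compute (1/3).
Reached (1/3) = 1. Collecting the sign flips along the way, the symbol is +1.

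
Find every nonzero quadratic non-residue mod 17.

3,5,6,7,10,11,12,14

Square k = 1,…,8 (k and 17−k give the same square):
1²=1, 2²=4, 3²=9, 4²=16, 5²≡8, 6²≡2, 7²≡15, 8²≡13 (mod 17).
The residues are {1, 2, 4, 8, 9, 13, 15, 16}; the non-residues are the remaining 8 nonzero classes.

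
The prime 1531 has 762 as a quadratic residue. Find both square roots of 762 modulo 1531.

603, 928

Since 1531 ≡ 3 (mod 4), a square root of 762 is 762^((1531+1)/4) = 762^383 mod 1531.
Repeated squaring: 762^2≡395, 762^4≡1394, 762^8≡397, 762^16≡1447, 762^32≡932, 762^64≡547, 762^128≡664, 762^256≡1499 (mod 1531).
762^383 = 762^(256+64+32+16+8+4+2+1) ≡ 603 (mod 1531).
Check: 603² = 363609 ≡ 762 (mod 1531). The two roots are 603 and 928.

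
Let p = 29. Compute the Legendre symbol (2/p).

-1

Euler's criterion: (2/29) ≡ 2^14 (mod 29).
2^2 ≡ 4 (mod 29)
2^4 ≡ 16 (mod 29)
2^8 ≡ 24 (mod 29)
2^14 = 2^(8+4+2) ≡ 28 (mod 29).
Result is 28 ≡ −1, so (2/29) = −1.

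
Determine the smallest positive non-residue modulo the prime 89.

(2/89) = +1, so 2 is a residue.
(3/89) = −1, so 3 is the smallest positive non-residue mod 89.

3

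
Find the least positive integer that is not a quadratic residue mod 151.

(2/151) = +1, so 2 is a residue.
(3/151) = −1, so 3 is the smallest positive non-residue mod 151.

3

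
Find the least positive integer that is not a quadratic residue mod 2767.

(2/2767) = +1, so 2 is a residue.
(3/2767) = −1, so 3 is the smallest positive non-residue mod 2767.

3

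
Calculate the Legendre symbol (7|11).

Reciprocity: 7 ≡ 3 and 11 ≡ 3 (mod 4), so (7/11) = −(11/7).
Reduce top mod 7: now compute (4/7).
Pull out 2^2: since 7 ≡ 7 (mod 8), (2/7) = +1, so (2/7)^2 = +1.
Reached (1/7) = 1. Collecting the sign flips along the way, the symbol is -1.

-1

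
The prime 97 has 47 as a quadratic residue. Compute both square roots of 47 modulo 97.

97 ≡ 1 (mod 4), so we find a root by search.
Trying successive values, 12² = 144 ≡ 47 (mod 97). The other root is 97 − 12 = 85.

12, 85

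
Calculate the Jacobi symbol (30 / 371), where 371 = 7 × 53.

-1

Pull out 2: since 371 ≡ 3 (mod 8), (2/371) = -1.
Reciprocity: 15 ≡ 3 and 371 ≡ 3 (mod 4), so (15/371) = −(371/15).
Reduce top mod 15: now compute (11/15).
Reciprocity: 11 ≡ 3 and 15 ≡ 3 (mod 4), so (11/15) = −(15/11).
Reduce top mod 11: now compute (4/11).
Pull out 2^2: since 11 ≡ 3 (mod 8), (2/11) = -1, so (2/11)^2 = +1.
Reached (1/11) = 1. Collecting the sign flips along the way, the symbol is -1.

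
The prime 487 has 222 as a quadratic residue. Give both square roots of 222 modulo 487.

173, 314

Since 487 ≡ 3 (mod 4), a square root of 222 is 222^((487+1)/4) = 222^122 mod 487.
Repeated squaring: 222^2≡97, 222^4≡156, 222^8≡473, 222^16≡196, 222^32≡430, 222^64≡327 (mod 487).
222^122 = 222^(64+32+16+8+2) ≡ 314 (mod 487).
Check: 314² = 98596 ≡ 222 (mod 487). The two roots are 173 and 314.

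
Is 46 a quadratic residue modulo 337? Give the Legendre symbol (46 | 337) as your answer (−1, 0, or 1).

-1

Euler's criterion: (46/337) ≡ 46^168 (mod 337).
46^2 ≡ 94 (mod 337)
46^4 ≡ 74 (mod 337)
46^8 ≡ 84 (mod 337)
46^16 ≡ 316 (mod 337)
46^32 ≡ 104 (mod 337)
46^64 ≡ 32 (mod 337)
46^128 ≡ 13 (mod 337)
46^168 = 46^(128+32+8) ≡ 336 (mod 337).
Result is 336 ≡ −1, so (46/337) = −1.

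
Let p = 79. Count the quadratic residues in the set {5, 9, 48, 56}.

2

(5/79) = +1 → QR.
(9/79) = +1 → QR.
(48/79) = -1 → non-residue.
(56/79) = -1 → non-residue.
Total quadratic residues among the 4: 2.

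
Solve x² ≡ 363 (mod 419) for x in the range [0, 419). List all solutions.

100, 319

Since 419 ≡ 3 (mod 4), a square root of 363 is 363^((419+1)/4) = 363^105 mod 419.
Repeated squaring: 363^2≡203, 363^4≡147, 363^8≡240, 363^16≡197, 363^32≡261, 363^64≡243 (mod 419).
363^105 = 363^(64+32+8+1) ≡ 100 (mod 419).
Check: 100² = 10000 ≡ 363 (mod 419). The two roots are 100 and 319.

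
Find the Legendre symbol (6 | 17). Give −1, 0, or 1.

-1

Pull out 2: since 17 ≡ 1 (mod 8), (2/17) = +1.
Reciprocity: 3 ≡ 3 and 17 ≡ 1 (mod 4), so (3/17) = +(17/3).
Reduce top mod 3: now compute (2/3).
Pull out 2: since 3 ≡ 3 (mod 8), (2/3) = -1.
Reached (1/3) = 1. Collecting the sign flips along the way, the symbol is -1.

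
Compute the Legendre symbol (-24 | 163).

First reduce: -24 ≡ 139 (mod 163).
Reciprocity: 139 ≡ 3 and 163 ≡ 3 (mod 4), so (139/163) = −(163/139).
Reduce top mod 139: now compute (24/139).
Pull out 2^3: since 139 ≡ 3 (mod 8), (2/139) = -1, so (2/139)^3 = -1.
Reciprocity: 3 ≡ 3 and 139 ≡ 3 (mod 4), so (3/139) = −(139/3).
Reduce top mod 3: now compute (1/3).
Reached (1/3) = 1. Collecting the sign flips along the way, the symbol is -1.

-1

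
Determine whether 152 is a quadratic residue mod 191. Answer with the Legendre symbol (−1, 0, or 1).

Pull out 2^3: since 191 ≡ 7 (mod 8), (2/191) = +1, so (2/191)^3 = +1.
Reciprocity: 19 ≡ 3 and 191 ≡ 3 (mod 4), so (19/191) = −(191/19).
Reduce top mod 19: now compute (1/19).
Reached (1/19) = 1. Collecting the sign flips along the way, the symbol is -1.

-1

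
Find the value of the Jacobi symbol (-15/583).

First reduce: -15 ≡ 568 (mod 583).
Pull out 2^3: since 583 ≡ 7 (mod 8), (2/583) = +1, so (2/583)^3 = +1.
Reciprocity: 71 ≡ 3 and 583 ≡ 3 (mod 4), so (71/583) = −(583/71).
Reduce top mod 71: now compute (15/71).
Reciprocity: 15 ≡ 3 and 71 ≡ 3 (mod 4), so (15/71) = −(71/15).
Reduce top mod 15: now compute (11/15).
Reciprocity: 11 ≡ 3 and 15 ≡ 3 (mod 4), so (11/15) = −(15/11).
Reduce top mod 11: now compute (4/11).
Pull out 2^2: since 11 ≡ 3 (mod 8), (2/11) = -1, so (2/11)^2 = +1.
Reached (1/11) = 1. Collecting the sign flips along the way, the symbol is -1.

-1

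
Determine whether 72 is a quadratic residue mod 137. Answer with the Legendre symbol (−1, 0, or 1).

1

Pull out 2^3: since 137 ≡ 1 (mod 8), (2/137) = +1, so (2/137)^3 = +1.
Reciprocity: 9 ≡ 1 and 137 ≡ 1 (mod 4), so (9/137) = +(137/9).
Reduce top mod 9: now compute (2/9).
Pull out 2: since 9 ≡ 1 (mod 8), (2/9) = +1.
Reached (1/9) = 1. Collecting the sign flips along the way, the symbol is +1.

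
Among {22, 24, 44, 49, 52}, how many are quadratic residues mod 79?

4

(22/79) = +1 → QR.
(24/79) = -1 → non-residue.
(44/79) = +1 → QR.
(49/79) = +1 → QR.
(52/79) = +1 → QR.
Total quadratic residues among the 5: 4.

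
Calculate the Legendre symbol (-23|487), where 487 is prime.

1

First reduce: -23 ≡ 464 (mod 487).
Pull out 2^4: since 487 ≡ 7 (mod 8), (2/487) = +1, so (2/487)^4 = +1.
Reciprocity: 29 ≡ 1 and 487 ≡ 3 (mod 4), so (29/487) = +(487/29).
Reduce top mod 29: now compute (23/29).
Reciprocity: 23 ≡ 3 and 29 ≡ 1 (mod 4), so (23/29) = +(29/23).
Reduce top mod 23: now compute (6/23).
Pull out 2: since 23 ≡ 7 (mod 8), (2/23) = +1.
Reciprocity: 3 ≡ 3 and 23 ≡ 3 (mod 4), so (3/23) = −(23/3).
Reduce top mod 3: now compute (2/3).
Pull out 2: since 3 ≡ 3 (mod 8), (2/3) = -1.
Reached (1/3) = 1. Collecting the sign flips along the way, the symbol is +1.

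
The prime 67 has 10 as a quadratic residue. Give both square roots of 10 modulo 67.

12, 55

Since 67 ≡ 3 (mod 4), a square root of 10 is 10^((67+1)/4) = 10^17 mod 67.
Repeated squaring: 10^2≡33, 10^4≡17, 10^8≡21, 10^16≡39 (mod 67).
10^17 = 10^(16+1) ≡ 55 (mod 67).
Check: 55² = 3025 ≡ 10 (mod 67). The two roots are 12 and 55.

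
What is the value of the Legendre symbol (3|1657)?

Reciprocity: 3 ≡ 3 and 1657 ≡ 1 (mod 4), so (3/1657) = +(1657/3).
Reduce top mod 3: now compute (1/3).
Reached (1/3) = 1. Collecting the sign flips along the way, the symbol is +1.

1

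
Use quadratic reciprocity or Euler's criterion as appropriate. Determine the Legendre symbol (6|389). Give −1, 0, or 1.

Pull out 2: since 389 ≡ 5 (mod 8), (2/389) = -1.
Reciprocity: 3 ≡ 3 and 389 ≡ 1 (mod 4), so (3/389) = +(389/3).
Reduce top mod 3: now compute (2/3).
Pull out 2: since 3 ≡ 3 (mod 8), (2/3) = -1.
Reached (1/3) = 1. Collecting the sign flips along the way, the symbol is +1.

1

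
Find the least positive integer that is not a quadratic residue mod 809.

3

(2/809) = +1, so 2 is a residue.
(3/809) = −1, so 3 is the smallest positive non-residue mod 809.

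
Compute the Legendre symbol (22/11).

First reduce: 22 ≡ 0 (mod 11).
Top reduces to 0: gcd > 1, so the symbol is 0.

0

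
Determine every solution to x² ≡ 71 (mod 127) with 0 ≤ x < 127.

43, 84

Since 127 ≡ 3 (mod 4), a square root of 71 is 71^((127+1)/4) = 71^32 mod 127.
Repeated squaring: 71^2≡88, 71^4≡124, 71^8≡9, 71^16≡81, 71^32≡84 (mod 127).
71^32 = 71^(32) ≡ 84 (mod 127).
Check: 84² = 7056 ≡ 71 (mod 127). The two roots are 43 and 84.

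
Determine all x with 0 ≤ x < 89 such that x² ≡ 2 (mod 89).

89 ≡ 1 (mod 4), so we find a root by search.
Trying successive values, 25² = 625 ≡ 2 (mod 89). The other root is 89 − 25 = 64.

25, 64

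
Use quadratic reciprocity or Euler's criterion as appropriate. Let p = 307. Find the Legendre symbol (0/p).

0

Top reduces to 0: gcd > 1, so the symbol is 0.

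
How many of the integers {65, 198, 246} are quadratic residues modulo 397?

2

(65/397) = +1 → QR.
(198/397) = -1 → non-residue.
(246/397) = +1 → QR.
Total quadratic residues among the 3: 2.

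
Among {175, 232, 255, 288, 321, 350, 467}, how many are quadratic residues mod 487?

(175/487) = -1 → non-residue.
(232/487) = +1 → QR.
(255/487) = -1 → non-residue.
(288/487) = +1 → QR.
(321/487) = -1 → non-residue.
(350/487) = -1 → non-residue.
(467/487) = +1 → QR.
Total quadratic residues among the 7: 3.

3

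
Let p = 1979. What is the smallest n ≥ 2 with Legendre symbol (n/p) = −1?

(2/1979) = −1, so 2 is the smallest positive non-residue mod 1979.

2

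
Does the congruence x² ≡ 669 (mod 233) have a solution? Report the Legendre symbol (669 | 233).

Euler's criterion: (669/233) ≡ 203^116 (mod 233).
203^2 ≡ 201 (mod 233)
203^4 ≡ 92 (mod 233)
203^8 ≡ 76 (mod 233)
203^16 ≡ 184 (mod 233)
203^32 ≡ 71 (mod 233)
203^64 ≡ 148 (mod 233)
203^116 = 203^(64+32+16+4) ≡ 1 (mod 233).
Result is 1, so (669/233) = 1.

1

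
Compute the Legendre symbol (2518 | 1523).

First reduce: 2518 ≡ 995 (mod 1523).
Reciprocity: 995 ≡ 3 and 1523 ≡ 3 (mod 4), so (995/1523) = −(1523/995).
Reduce top mod 995: now compute (528/995).
Pull out 2^4: since 995 ≡ 3 (mod 8), (2/995) = -1, so (2/995)^4 = +1.
Reciprocity: 33 ≡ 1 and 995 ≡ 3 (mod 4), so (33/995) = +(995/33).
Reduce top mod 33: now compute (5/33).
Reciprocity: 5 ≡ 1 and 33 ≡ 1 (mod 4), so (5/33) = +(33/5).
Reduce top mod 5: now compute (3/5).
Reciprocity: 3 ≡ 3 and 5 ≡ 1 (mod 4), so (3/5) = +(5/3).
Reduce top mod 3: now compute (2/3).
Pull out 2: since 3 ≡ 3 (mod 8), (2/3) = -1.
Reached (1/3) = 1. Collecting the sign flips along the way, the symbol is +1.

1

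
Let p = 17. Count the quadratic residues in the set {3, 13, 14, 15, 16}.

(3/17) = -1 → non-residue.
(13/17) = +1 → QR.
(14/17) = -1 → non-residue.
(15/17) = +1 → QR.
(16/17) = +1 → QR.
Total quadratic residues among the 5: 3.

3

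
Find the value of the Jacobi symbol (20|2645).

0

Pull out 2^2: since 2645 ≡ 5 (mod 8), (2/2645) = -1, so (2/2645)^2 = +1.
Reciprocity: 5 ≡ 1 and 2645 ≡ 1 (mod 4), so (5/2645) = +(2645/5).
Reduce top mod 5: now compute (0/5).
Top reduces to 0: gcd > 1, so the symbol is 0.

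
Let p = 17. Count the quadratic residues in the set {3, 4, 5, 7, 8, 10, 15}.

3

(3/17) = -1 → non-residue.
(4/17) = +1 → QR.
(5/17) = -1 → non-residue.
(7/17) = -1 → non-residue.
(8/17) = +1 → QR.
(10/17) = -1 → non-residue.
(15/17) = +1 → QR.
Total quadratic residues among the 7: 3.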